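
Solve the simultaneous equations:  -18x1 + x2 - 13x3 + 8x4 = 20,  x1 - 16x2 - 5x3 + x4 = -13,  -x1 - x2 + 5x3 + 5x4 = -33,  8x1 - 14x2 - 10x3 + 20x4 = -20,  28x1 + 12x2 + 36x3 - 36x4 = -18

no solution

Row-reduce:
R1 ← R1 / (-18).
R2 ← R2 − 1·R1.
R3 ← R3 + 1·R1.
R4 ← R4 − 8·R1.
R5 ← R5 − 28·R1.
R2 ← R2 / (-287/18).
R1 ← R1 + 1/18·R2.
R3 ← R3 + 19/18·R2.
R4 ← R4 + 122/9·R2.
R5 ← R5 − 122/9·R2.
R3 ← R3 / (1751/287).
R1 ← R1 − 213/287·R3.
R2 ← R2 − 103/287·R3.
R4 ← R4 + 3132/287·R3.
R5 ← R5 − 3132/287·R3.
R4 ← R4 / (53064/1751).
R1 ← R1 + 1737/1751·R4.
R2 ← R2 + 6/17·R4.
R3 ← R3 − 1280/1751·R4.
R5 ← R5 + 53064/1751·R4.
Row 5 reduces to 0 = 2, a contradiction. The system is inconsistent.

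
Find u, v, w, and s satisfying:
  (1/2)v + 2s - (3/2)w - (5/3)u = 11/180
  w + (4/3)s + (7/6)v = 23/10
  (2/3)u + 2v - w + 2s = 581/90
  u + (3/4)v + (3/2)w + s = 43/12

Row-reduce the augmented matrix:
R1 ← R1 / (-5/3).
R3 ← R3 − 2/3·R1.
R4 ← R4 − 1·R1.
R2 ← R2 / (7/6).
R1 ← R1 + 3/10·R2.
R3 ← R3 − 11/5·R2.
R4 ← R4 − 21/20·R2.
R3 ← R3 / (-122/35).
R1 ← R1 − 81/70·R3.
R2 ← R2 − 6/7·R3.
R4 ← R4 + 3/10·R3.
R4 ← R4 / (119/122).
R1 ← R1 + 93/122·R4.
R2 ← R2 − 74/61·R4.
R3 ← R3 + 5/61·R4.
Reading off the reduced rows gives u = 7/3, v = 4/5, w = -1/2, s = 7/5.

u = 7/3, v = 4/5, w = -1/2, s = 7/5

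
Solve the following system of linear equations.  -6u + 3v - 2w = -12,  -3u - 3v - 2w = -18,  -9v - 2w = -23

Row-reduce:
R1 ← R1 / (-6).
R2 ← R2 + 3·R1.
R2 ← R2 / (-9/2).
R1 ← R1 + 1/2·R2.
R3 ← R3 + 9·R2.
Row 3 reduces to 0 = 1, a contradiction. The system is inconsistent.

no solution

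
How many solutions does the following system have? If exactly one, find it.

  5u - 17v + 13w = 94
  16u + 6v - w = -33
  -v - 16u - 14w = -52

u = -1, v = -2, w = 5

Row-reduce the augmented matrix:
R1 ← R1 / (5).
R2 ← R2 − 16·R1.
R3 ← R3 + 16·R1.
R2 ← R2 / (302/5).
R1 ← R1 + 17/5·R2.
R3 ← R3 + 277/5·R2.
R3 ← R3 / (-3465/302).
R1 ← R1 − 61/302·R3.
R2 ← R2 + 213/302·R3.
Reading off the reduced rows gives u = -1, v = -2, w = 5.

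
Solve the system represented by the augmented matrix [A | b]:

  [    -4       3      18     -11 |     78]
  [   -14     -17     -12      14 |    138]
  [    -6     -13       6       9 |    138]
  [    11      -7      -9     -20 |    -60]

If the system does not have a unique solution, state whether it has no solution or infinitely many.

x_1 = -6, x_2 = -6, x_3 = 4, x_4 = 0

Row-reduce the augmented matrix:
R1 ← R1 / (-4).
R2 ← R2 + 14·R1.
R3 ← R3 + 6·R1.
R4 ← R4 − 11·R1.
R2 ← R2 / (-55/2).
R1 ← R1 + 3/4·R2.
R3 ← R3 + 35/2·R2.
R4 ← R4 − 5/4·R2.
R3 ← R3 / (294/11).
R1 ← R1 + 27/11·R3.
R2 ← R2 − 30/11·R3.
R4 ← R4 − 408/11·R3.
R4 ← R4 / (-3615/98).
R1 ← R1 − 29/49·R4.
R2 ← R2 + 54/49·R4.
R3 ← R3 + 29/98·R4.
Reading off the reduced rows gives x_1 = -6, x_2 = -6, x_3 = 4, x_4 = 0.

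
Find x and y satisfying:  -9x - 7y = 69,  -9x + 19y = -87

x = -3, y = -6

Row-reduce the augmented matrix:
R1 ← R1 / (-9).
R2 ← R2 + 9·R1.
R2 ← R2 / (26).
R1 ← R1 − 7/9·R2.
Reading off the reduced rows gives x = -3, y = -6.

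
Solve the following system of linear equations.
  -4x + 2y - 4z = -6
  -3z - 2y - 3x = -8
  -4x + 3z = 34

Row-reduce the augmented matrix:
R1 ← R1 / (-4).
R2 ← R2 + 3·R1.
R3 ← R3 + 4·R1.
R2 ← R2 / (-7/2).
R1 ← R1 + 1/2·R2.
R3 ← R3 + 2·R2.
R3 ← R3 / (7).
R1 ← R1 − 1·R3.
Reading off the reduced rows gives x = -4, y = 1, z = 6.

x = -4, y = 1, z = 6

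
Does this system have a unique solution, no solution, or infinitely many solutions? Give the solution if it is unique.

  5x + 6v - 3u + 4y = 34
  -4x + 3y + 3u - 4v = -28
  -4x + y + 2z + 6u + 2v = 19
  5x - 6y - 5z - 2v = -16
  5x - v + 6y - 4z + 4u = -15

x = 1, y = -1, z = 3, u = 1, v = 6

Row-reduce the augmented matrix:
R1 ← R1 / (5).
R2 ← R2 + 4·R1.
R3 ← R3 + 4·R1.
R4 ← R4 − 5·R1.
R5 ← R5 − 5·R1.
R2 ← R2 / (31/5).
R1 ← R1 − 4/5·R2.
R3 ← R3 − 21/5·R2.
R4 ← R4 + 10·R2.
R5 ← R5 − 2·R2.
R3 ← R3 / (2).
R4 ← R4 + 5·R3.
R5 ← R5 + 4·R3.
R4 ← R4 / (741/62).
R1 ← R1 + 21/31·R4.
R2 ← R2 − 3/31·R4.
R3 ← R3 − 99/62·R4.
R5 ← R5 − 409/31·R4.
R5 ← R5 / (-3413/741).
R1 ← R1 − 396/247·R5.
R2 ← R2 − 14/247·R5.
R3 ← R3 − 478/247·R5.
R4 ← R4 − 554/741·R5.
Reading off the reduced rows gives x = 1, y = -1, z = 3, u = 1, v = 6.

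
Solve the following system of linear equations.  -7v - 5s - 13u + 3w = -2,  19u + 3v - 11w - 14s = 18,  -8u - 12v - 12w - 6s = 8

infinitely many solutions

Row-reduce:
R1 ← R1 / (-13).
R2 ← R2 − 19·R1.
R3 ← R3 + 8·R1.
R2 ← R2 / (-94/13).
R1 ← R1 − 7/13·R2.
R3 ← R3 + 100/13·R2.
R3 ← R3 / (-320/47).
R1 ← R1 + 34/47·R3.
R2 ← R2 − 43/47·R3.
Rank is 3 with 4 unknowns, leaving s free.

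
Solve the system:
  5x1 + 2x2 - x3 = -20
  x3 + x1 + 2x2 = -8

infinitely many solutions

Row-reduce:
R1 ← R1 / (5).
R2 ← R2 − 1·R1.
R2 ← R2 / (8/5).
R1 ← R1 − 2/5·R2.
Rank is 2 with 3 unknowns, leaving x3 free.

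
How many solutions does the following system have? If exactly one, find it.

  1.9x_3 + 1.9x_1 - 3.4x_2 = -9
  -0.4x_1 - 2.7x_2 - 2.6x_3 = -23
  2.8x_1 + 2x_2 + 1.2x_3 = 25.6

Row-reduce the augmented matrix:
R1 ← R1 / (19/10).
R2 ← R2 + 2/5·R1.
R3 ← R3 − 14/5·R1.
R2 ← R2 / (-649/190).
R1 ← R1 + 34/19·R2.
R3 ← R3 − 666/95·R2.
R3 ← R3 / (-1804/295).
R1 ← R1 − 127/59·R3.
R2 ← R2 − 38/59·R3.
Reading off the reduced rows gives x_1 = 4, x_2 = 6, x_3 = 2.

x_1 = 4, x_2 = 6, x_3 = 2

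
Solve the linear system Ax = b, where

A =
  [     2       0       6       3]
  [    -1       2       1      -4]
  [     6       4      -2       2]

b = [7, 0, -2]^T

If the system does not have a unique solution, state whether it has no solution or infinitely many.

infinitely many solutions

Row-reduce:
R1 ← R1 / (2).
R2 ← R2 + 1·R1.
R3 ← R3 − 6·R1.
R2 ← R2 / (2).
R3 ← R3 − 4·R2.
R3 ← R3 / (-28).
R1 ← R1 − 3·R3.
R2 ← R2 − 2·R3.
Rank is 3 with 4 unknowns, leaving x_4 free.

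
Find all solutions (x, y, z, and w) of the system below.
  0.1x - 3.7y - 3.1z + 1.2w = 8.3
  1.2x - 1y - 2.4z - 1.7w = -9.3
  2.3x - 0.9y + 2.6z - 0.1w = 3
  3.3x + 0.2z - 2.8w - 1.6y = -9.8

x = -2, y = -3, z = 2, w = 3

Row-reduce the augmented matrix:
R1 ← R1 / (1/10).
R2 ← R2 − 6/5·R1.
R3 ← R3 − 23/10·R1.
R4 ← R4 − 33/10·R1.
R2 ← R2 / (217/5).
R1 ← R1 + 37·R2.
R3 ← R3 − 421/5·R2.
R4 ← R4 − 241/2·R2.
R3 ← R3 / (2771/434).
R1 ← R1 + 289/217·R3.
R2 ← R2 − 174/217·R3.
R4 ← R4 − 2551/434·R3.
R4 ← R4 / (-10565/11084).
R1 ← R1 + 1611/1630·R4.
R2 ← R2 + 22583/27710·R4.
R3 ← R3 − 7672/13855·R4.
Reading off the reduced rows gives x = -2, y = -3, z = 2, w = 3.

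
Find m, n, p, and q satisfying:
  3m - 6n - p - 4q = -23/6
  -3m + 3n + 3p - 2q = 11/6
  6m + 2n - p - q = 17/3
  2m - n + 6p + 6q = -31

Row-reduce the augmented matrix:
R1 ← R1 / (3).
R2 ← R2 + 3·R1.
R3 ← R3 − 6·R1.
R4 ← R4 − 2·R1.
R2 ← R2 / (-3).
R1 ← R1 + 2·R2.
R3 ← R3 − 14·R2.
R4 ← R4 − 3·R2.
R3 ← R3 / (31/3).
R1 ← R1 + 5/3·R3.
R2 ← R2 + 2/3·R3.
R4 ← R4 − 26/3·R3.
R4 ← R4 / (1886/93).
R1 ← R1 + 67/93·R4.
R2 ← R2 − 20/31·R4.
R3 ← R3 + 63/31·R4.
Reading off the reduced rows gives m = -1/2, n = 2, p = -3, q = -5/3.

m = -1/2, n = 2, p = -3, q = -5/3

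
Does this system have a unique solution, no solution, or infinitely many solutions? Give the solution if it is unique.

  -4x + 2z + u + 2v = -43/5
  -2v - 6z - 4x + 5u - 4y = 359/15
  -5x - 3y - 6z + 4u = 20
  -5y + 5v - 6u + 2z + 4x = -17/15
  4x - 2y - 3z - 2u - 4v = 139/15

x = 2, y = -4/3, z = -13/5, u = 13/5, v = 1

Row-reduce the augmented matrix:
R1 ← R1 / (-4).
R2 ← R2 + 4·R1.
R3 ← R3 + 5·R1.
R4 ← R4 − 4·R1.
R5 ← R5 − 4·R1.
R2 ← R2 / (-4).
R3 ← R3 + 3·R2.
R4 ← R4 + 5·R2.
R5 ← R5 + 2·R2.
R3 ← R3 / (-5/2).
R1 ← R1 + 1/2·R3.
R2 ← R2 − 2·R3.
R4 ← R4 − 14·R3.
R5 ← R5 − 3·R3.
R4 ← R4 / (-57/5).
R1 ← R1 + 1/5·R4.
R2 ← R2 + 6/5·R4.
R3 ← R3 − 1/10·R4.
R5 ← R5 + 33/10·R4.
R5 ← R5 / (-70/19).
R1 ← R1 + 49/57·R5.
R2 ← R2 + 3/19·R5.
R3 ← R3 + 4/57·R5.
R4 ← R4 + 74/57·R5.
Reading off the reduced rows gives x = 2, y = -4/3, z = -13/5, u = 13/5, v = 1.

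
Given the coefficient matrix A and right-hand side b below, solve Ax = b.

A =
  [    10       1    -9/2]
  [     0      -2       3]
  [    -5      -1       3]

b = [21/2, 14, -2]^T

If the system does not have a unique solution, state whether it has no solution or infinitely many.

no solution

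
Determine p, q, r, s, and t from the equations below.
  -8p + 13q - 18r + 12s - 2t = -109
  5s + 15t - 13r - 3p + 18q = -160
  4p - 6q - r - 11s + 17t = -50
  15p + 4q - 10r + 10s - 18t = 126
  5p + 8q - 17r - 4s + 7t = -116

p = 6, q = -5, r = 4, s = 6, t = -2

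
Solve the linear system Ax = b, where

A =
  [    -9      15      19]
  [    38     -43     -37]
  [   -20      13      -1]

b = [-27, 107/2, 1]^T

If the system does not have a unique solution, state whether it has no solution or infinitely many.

no solution

Row-reduce:
R1 ← R1 / (-9).
R2 ← R2 − 38·R1.
R3 ← R3 + 20·R1.
R2 ← R2 / (61/3).
R1 ← R1 + 5/3·R2.
R3 ← R3 + 61/3·R2.
Row 3 reduces to 0 = 1/2, a contradiction. The system is inconsistent.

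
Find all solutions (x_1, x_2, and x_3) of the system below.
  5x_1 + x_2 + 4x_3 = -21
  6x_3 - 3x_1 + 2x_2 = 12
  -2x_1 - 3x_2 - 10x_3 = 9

Row-reduce:
R1 ← R1 / (5).
R2 ← R2 + 3·R1.
R3 ← R3 + 2·R1.
R2 ← R2 / (13/5).
R1 ← R1 − 1/5·R2.
R3 ← R3 + 13/5·R2.
Rank is 2 with 3 unknowns, leaving x_3 free.

infinitely many solutions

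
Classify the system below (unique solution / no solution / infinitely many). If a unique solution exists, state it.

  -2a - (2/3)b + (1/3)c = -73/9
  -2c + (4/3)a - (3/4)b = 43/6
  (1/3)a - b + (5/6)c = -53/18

Row-reduce the augmented matrix:
R1 ← R1 / (-2).
R2 ← R2 − 4/3·R1.
R3 ← R3 − 1/3·R1.
R2 ← R2 / (-43/36).
R1 ← R1 − 1/3·R2.
R3 ← R3 + 10/9·R2.
R3 ← R3 / (328/129).
R1 ← R1 + 57/86·R3.
R2 ← R2 − 64/43·R3.
Reading off the reduced rows gives a = 3, b = 2, c = -7/3.

a = 3, b = 2, c = -7/3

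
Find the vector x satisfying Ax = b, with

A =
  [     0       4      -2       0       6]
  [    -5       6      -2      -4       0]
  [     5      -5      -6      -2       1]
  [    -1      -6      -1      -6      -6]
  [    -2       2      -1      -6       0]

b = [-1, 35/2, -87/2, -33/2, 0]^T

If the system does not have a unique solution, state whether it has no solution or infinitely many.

Row-reduce the augmented matrix:
Swap R1 and R2.
R1 ← R1 / (-5).
R3 ← R3 − 5·R1.
R4 ← R4 + 1·R1.
R5 ← R5 + 2·R1.
R2 ← R2 / (4).
R1 ← R1 + 6/5·R2.
R3 ← R3 − 1·R2.
R4 ← R4 + 36/5·R2.
R5 ← R5 + 2/5·R2.
R3 ← R3 / (-15/2).
R1 ← R1 + 1/5·R3.
R2 ← R2 + 1/2·R3.
R4 ← R4 + 21/5·R3.
R5 ← R5 + 2/5·R3.
R4 ← R4 / (-46/25).
R1 ← R1 − 24/25·R4.
R2 ← R2 − 2/5·R4.
R3 ← R3 − 4/5·R4.
R5 ← R5 + 102/25·R4.
R5 ← R5 / (-734/69).
R1 ← R1 − 308/69·R5.
R2 ← R2 − 182/69·R5.
R3 ← R3 − 157/69·R5.
R4 ← R4 + 127/46·R5.
Reading off the reduced rows gives x_1 = -5/2, x_2 = 5/2, x_3 = 5/2, x_4 = 5/4, x_5 = -1.

x_1 = -5/2, x_2 = 5/2, x_3 = 5/2, x_4 = 5/4, x_5 = -1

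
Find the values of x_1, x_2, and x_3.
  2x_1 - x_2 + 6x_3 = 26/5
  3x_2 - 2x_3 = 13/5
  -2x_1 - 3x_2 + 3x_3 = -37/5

x_1 = 5/2, x_2 = 1, x_3 = 1/5

Row-reduce the augmented matrix:
R1 ← R1 / (2).
R3 ← R3 + 2·R1.
R2 ← R2 / (3).
R1 ← R1 + 1/2·R2.
R3 ← R3 + 4·R2.
R3 ← R3 / (19/3).
R1 ← R1 − 8/3·R3.
R2 ← R2 + 2/3·R3.
Reading off the reduced rows gives x_1 = 5/2, x_2 = 1, x_3 = 1/5.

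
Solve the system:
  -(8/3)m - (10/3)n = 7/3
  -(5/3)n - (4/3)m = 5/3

no solution

Row-reduce:
R1 ← R1 / (-8/3).
R2 ← R2 + 4/3·R1.
Row 2 reduces to 0 = 1/2, a contradiction. The system is inconsistent.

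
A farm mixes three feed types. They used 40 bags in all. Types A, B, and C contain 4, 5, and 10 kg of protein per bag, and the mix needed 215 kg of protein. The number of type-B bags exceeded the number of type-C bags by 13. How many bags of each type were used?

type-A bags: 15, type-B bags: 19, type-C bags: 6

Let a = type-A bags, b = type-B bags, c = type-C bags.
  a + b + c = 40
  10c + 5b + 4a = 215
  b - c = 13
Row-reduce the augmented matrix:
R2 ← R2 − 4·R1.
R1 ← R1 − 1·R2.
R3 ← R3 − 1·R2.
R3 ← R3 / (-7).
R1 ← R1 + 5·R3.
R2 ← R2 − 6·R3.
Reading off the reduced rows gives a = 15, b = 19, c = 6.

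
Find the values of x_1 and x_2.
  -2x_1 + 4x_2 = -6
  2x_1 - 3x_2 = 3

Row-reduce the augmented matrix:
R1 ← R1 / (-2).
R2 ← R2 − 2·R1.
R1 ← R1 + 2·R2.
Reading off the reduced rows gives x_1 = -3, x_2 = -3.

x_1 = -3, x_2 = -3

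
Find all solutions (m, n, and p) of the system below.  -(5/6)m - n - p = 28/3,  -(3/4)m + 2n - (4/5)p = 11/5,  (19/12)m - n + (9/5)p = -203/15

Row-reduce:
R1 ← R1 / (-5/6).
R2 ← R2 + 3/4·R1.
R3 ← R3 − 19/12·R1.
R2 ← R2 / (29/10).
R1 ← R1 − 6/5·R2.
R3 ← R3 + 29/10·R2.
Row 3 reduces to 0 = -2, a contradiction. The system is inconsistent.

no solution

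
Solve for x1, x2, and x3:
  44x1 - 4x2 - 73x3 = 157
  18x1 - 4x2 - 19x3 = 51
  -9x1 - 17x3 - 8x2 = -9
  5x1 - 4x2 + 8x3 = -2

x1 = 2, x2 = 1, x3 = -1

Row-reduce the augmented matrix:
R1 ← R1 / (44).
R2 ← R2 − 18·R1.
R3 ← R3 + 9·R1.
R4 ← R4 − 5·R1.
R2 ← R2 / (-26/11).
R1 ← R1 + 1/11·R2.
R3 ← R3 + 97/11·R2.
R4 ← R4 + 39/11·R2.
R3 ← R3 / (-942/13).
R1 ← R1 + 27/13·R3.
R2 ← R2 + 239/52·R3.
R4 reduces to 0 = 0, so the extra equation is consistent.
Reading off the reduced rows gives x1 = 2, x2 = 1, x3 = -1.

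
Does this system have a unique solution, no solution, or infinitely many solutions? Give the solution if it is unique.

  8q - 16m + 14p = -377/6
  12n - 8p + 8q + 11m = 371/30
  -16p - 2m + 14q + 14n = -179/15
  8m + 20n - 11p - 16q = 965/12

m = 3/2, n = 3/5, p = -5/4, q = -8/3

Row-reduce the augmented matrix:
R1 ← R1 / (-16).
R2 ← R2 − 11·R1.
R3 ← R3 + 2·R1.
R4 ← R4 − 8·R1.
R2 ← R2 / (12).
R3 ← R3 − 14·R2.
R4 ← R4 − 20·R2.
R3 ← R3 / (-943/48).
R1 ← R1 + 7/8·R3.
R2 ← R2 − 13/96·R3.
R4 ← R4 + 161/24·R3.
R4 ← R4 / (-1376/41).
R1 ← R1 + 356/943·R4.
R2 ← R2 − 1043/943·R4.
R3 ← R3 − 132/943·R4.
Reading off the reduced rows gives m = 3/2, n = 3/5, p = -5/4, q = -8/3.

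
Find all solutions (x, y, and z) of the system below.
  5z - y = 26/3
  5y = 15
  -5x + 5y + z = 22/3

Row-reduce the augmented matrix:
Swap R1 and R3.
R1 ← R1 / (-5).
R2 ← R2 / (5).
R1 ← R1 + 1·R2.
R3 ← R3 + 1·R2.
R3 ← R3 / (5).
R1 ← R1 + 1/5·R3.
Reading off the reduced rows gives x = 2, y = 3, z = 7/3.

x = 2, y = 3, z = 7/3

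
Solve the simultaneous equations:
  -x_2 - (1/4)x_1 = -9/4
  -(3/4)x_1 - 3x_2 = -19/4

no solution

Row-reduce:
R1 ← R1 / (-1/4).
R2 ← R2 + 3/4·R1.
Row 2 reduces to 0 = 2, a contradiction. The system is inconsistent.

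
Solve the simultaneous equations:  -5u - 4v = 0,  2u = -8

u = -4, v = 5

Row-reduce the augmented matrix:
R1 ← R1 / (-5).
R2 ← R2 − 2·R1.
R2 ← R2 / (-8/5).
R1 ← R1 − 4/5·R2.
Reading off the reduced rows gives u = -4, v = 5.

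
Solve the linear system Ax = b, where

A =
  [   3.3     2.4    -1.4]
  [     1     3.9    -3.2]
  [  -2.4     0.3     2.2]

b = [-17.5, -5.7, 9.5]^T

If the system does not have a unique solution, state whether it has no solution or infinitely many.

x_1 = -5, x_2 = -1, x_3 = -1

Row-reduce the augmented matrix:
R1 ← R1 / (33/10).
R2 ← R2 − 1·R1.
R3 ← R3 + 12/5·R1.
R2 ← R2 / (349/110).
R1 ← R1 − 8/11·R2.
R3 ← R3 − 45/22·R2.
R3 ← R3 / (1037/349).
R1 ← R1 − 74/349·R3.
R2 ← R2 + 916/1047·R3.
Reading off the reduced rows gives x_1 = -5, x_2 = -1, x_3 = -1.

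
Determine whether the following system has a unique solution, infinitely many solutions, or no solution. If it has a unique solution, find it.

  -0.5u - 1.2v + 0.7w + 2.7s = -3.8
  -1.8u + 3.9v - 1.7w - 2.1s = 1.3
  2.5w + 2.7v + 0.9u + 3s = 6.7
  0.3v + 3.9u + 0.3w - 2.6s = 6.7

Row-reduce the augmented matrix:
R1 ← R1 / (-1/2).
R2 ← R2 + 9/5·R1.
R3 ← R3 − 9/10·R1.
R4 ← R4 − 39/10·R1.
R2 ← R2 / (411/50).
R1 ← R1 − 12/5·R2.
R3 ← R3 − 27/50·R2.
R4 ← R4 + 453/50·R2.
R3 ← R3 / (5531/1370).
R1 ← R1 + 23/137·R3.
R2 ← R2 + 211/411·R3.
R4 ← R4 − 1519/1370·R3.
R4 ← R4 / (84631/27655).
R1 ← R1 + 8793/5531·R4.
R2 ← R2 + 1879/5531·R4.
R3 ← R3 − 11832/5531·R4.
Reading off the reduced rows gives u = 0, v = 1, w = 4, s = -2.

u = 0, v = 1, w = 4, s = -2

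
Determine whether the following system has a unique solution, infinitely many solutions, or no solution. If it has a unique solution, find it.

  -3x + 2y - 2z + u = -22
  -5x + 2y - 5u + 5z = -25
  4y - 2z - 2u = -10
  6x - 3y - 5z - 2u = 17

x = 6, y = 0, z = 3, u = 2

Row-reduce the augmented matrix:
R1 ← R1 / (-3).
R2 ← R2 + 5·R1.
R4 ← R4 − 6·R1.
R2 ← R2 / (-4/3).
R1 ← R1 + 2/3·R2.
R3 ← R3 − 4·R2.
R4 ← R4 − 1·R2.
R3 ← R3 / (23).
R1 ← R1 + 7/2·R3.
R2 ← R2 + 25/4·R3.
R4 ← R4 + 11/4·R3.
R4 ← R4 / (-351/46).
R1 ← R1 + 8/23·R4.
R2 ← R2 + 45/46·R4.
R3 ← R3 + 22/23·R4.
Reading off the reduced rows gives x = 6, y = 0, z = 3, u = 2.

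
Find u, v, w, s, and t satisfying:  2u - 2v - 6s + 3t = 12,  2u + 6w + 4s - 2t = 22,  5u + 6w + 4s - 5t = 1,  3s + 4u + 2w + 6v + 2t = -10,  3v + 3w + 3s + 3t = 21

u = -3, v = -3, w = 6, s = 0, t = 4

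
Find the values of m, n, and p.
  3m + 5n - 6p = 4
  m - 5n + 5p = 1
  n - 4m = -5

m = 1, n = -1, p = -1

Row-reduce the augmented matrix:
R1 ← R1 / (3).
R2 ← R2 − 1·R1.
R3 ← R3 + 4·R1.
R2 ← R2 / (-20/3).
R1 ← R1 − 5/3·R2.
R3 ← R3 − 23/3·R2.
R3 ← R3 / (1/20).
R1 ← R1 + 1/4·R3.
R2 ← R2 + 21/20·R3.
Reading off the reduced rows gives m = 1, n = -1, p = -1.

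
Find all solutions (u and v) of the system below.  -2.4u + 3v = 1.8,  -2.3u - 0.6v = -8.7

Row-reduce the augmented matrix:
R1 ← R1 / (-12/5).
R2 ← R2 + 23/10·R1.
R2 ← R2 / (-139/40).
R1 ← R1 + 5/4·R2.
Reading off the reduced rows gives u = 3, v = 3.

u = 3, v = 3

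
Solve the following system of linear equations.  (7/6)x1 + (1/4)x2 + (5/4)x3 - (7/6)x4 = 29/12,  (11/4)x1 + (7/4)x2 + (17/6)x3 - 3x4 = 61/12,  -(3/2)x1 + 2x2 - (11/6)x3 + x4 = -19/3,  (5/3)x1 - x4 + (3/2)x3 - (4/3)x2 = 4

Row-reduce:
R1 ← R1 / (7/6).
R2 ← R2 − 11/4·R1.
R3 ← R3 + 3/2·R1.
R4 ← R4 − 5/3·R1.
R2 ← R2 / (65/56).
R1 ← R1 − 3/14·R2.
R3 ← R3 − 65/28·R2.
R4 ← R4 + 71/42·R2.
Swap R3 and R4.
R3 ← R3 / (-527/1170).
R1 ← R1 − 71/65·R3.
R2 ← R2 + 19/195·R3.
Row 4 reduces to 0 = -2, a contradiction. The system is inconsistent.

no solution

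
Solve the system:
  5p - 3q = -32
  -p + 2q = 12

From equation 2: p = -12 + 2·q.
Substitute into equation 1 and solve: q = 4.
Then p = -4.

p = -4, q = 4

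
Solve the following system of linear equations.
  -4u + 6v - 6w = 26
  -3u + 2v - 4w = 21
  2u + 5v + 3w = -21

Row-reduce the augmented matrix:
R1 ← R1 / (-4).
R2 ← R2 + 3·R1.
R3 ← R3 − 2·R1.
R2 ← R2 / (-5/2).
R1 ← R1 + 3/2·R2.
R3 ← R3 − 8·R2.
R3 ← R3 / (8/5).
R1 ← R1 − 6/5·R3.
R2 ← R2 + 1/5·R3.
Reading off the reduced rows gives u = -5, v = -1, w = -2.

u = -5, v = -1, w = -2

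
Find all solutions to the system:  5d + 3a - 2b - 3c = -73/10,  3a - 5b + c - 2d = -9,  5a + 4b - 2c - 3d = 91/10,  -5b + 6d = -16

Row-reduce the augmented matrix:
R1 ← R1 / (3).
R2 ← R2 − 3·R1.
R3 ← R3 − 5·R1.
R2 ← R2 / (-3).
R1 ← R1 + 2/3·R2.
R3 ← R3 − 22/3·R2.
R4 ← R4 + 5·R2.
R3 ← R3 / (115/9).
R1 ← R1 + 17/9·R3.
R2 ← R2 + 4/3·R3.
R4 ← R4 + 20/3·R3.
R4 ← R4 / (65/23).
R1 ← R1 + 113/115·R4.
R2 ← R2 + 73/115·R4.
R3 ← R3 + 256/115·R4.
Reading off the reduced rows gives a = -1, b = 7/5, c = -2, d = -3/2.

a = -1, b = 7/5, c = -2, d = -3/2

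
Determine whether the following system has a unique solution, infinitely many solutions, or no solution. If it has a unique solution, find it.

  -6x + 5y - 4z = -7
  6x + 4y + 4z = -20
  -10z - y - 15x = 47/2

no solution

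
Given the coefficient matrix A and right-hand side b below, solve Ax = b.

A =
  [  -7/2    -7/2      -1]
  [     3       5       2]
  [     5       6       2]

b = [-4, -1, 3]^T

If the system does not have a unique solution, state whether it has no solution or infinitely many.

no solution

Row-reduce:
R1 ← R1 / (-7/2).
R2 ← R2 − 3·R1.
R3 ← R3 − 5·R1.
R2 ← R2 / (2).
R1 ← R1 − 1·R2.
R3 ← R3 − 1·R2.
Row 3 reduces to 0 = -1/2, a contradiction. The system is inconsistent.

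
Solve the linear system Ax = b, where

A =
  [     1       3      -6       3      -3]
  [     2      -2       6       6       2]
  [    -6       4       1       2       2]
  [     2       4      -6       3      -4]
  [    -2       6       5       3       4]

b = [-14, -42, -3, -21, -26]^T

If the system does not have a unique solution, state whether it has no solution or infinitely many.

Row-reduce the augmented matrix:
R2 ← R2 − 2·R1.
R3 ← R3 + 6·R1.
R4 ← R4 − 2·R1.
R5 ← R5 + 2·R1.
R2 ← R2 / (-8).
R1 ← R1 − 3·R2.
R3 ← R3 − 22·R2.
R4 ← R4 + 2·R2.
R5 ← R5 − 12·R2.
R3 ← R3 / (29/2).
R1 ← R1 − 3/4·R3.
R2 ← R2 + 9/4·R3.
R4 ← R4 − 3/2·R3.
R5 ← R5 − 20·R3.
R4 ← R4 / (-147/29).
R1 ← R1 − 57/29·R4.
R2 ← R2 − 90/29·R4.
R3 ← R3 − 40/29·R4.
R5 ← R5 + 539/29·R4.
R5 ← R5 / (4).
R1 ← R1 + 27/49·R5.
R2 ← R2 + 22/49·R5.
R3 ← R3 − 12/49·R5.
R4 ← R4 − 6/49·R5.
Reading off the reduced rows gives x_1 = -2, x_2 = -2, x_3 = -3, x_4 = -5, x_5 = 3.

x_1 = -2, x_2 = -2, x_3 = -3, x_4 = -5, x_5 = 3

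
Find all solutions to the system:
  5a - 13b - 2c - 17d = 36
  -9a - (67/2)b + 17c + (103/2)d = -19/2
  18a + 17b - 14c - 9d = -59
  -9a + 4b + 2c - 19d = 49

Row-reduce:
R1 ← R1 / (5).
R2 ← R2 + 9·R1.
R3 ← R3 − 18·R1.
R4 ← R4 + 9·R1.
R2 ← R2 / (-569/10).
R1 ← R1 + 13/5·R2.
R3 ← R3 − 319/5·R2.
R4 ← R4 + 97/5·R2.
R3 ← R3 / (4680/569).
R1 ← R1 + 576/569·R3.
R2 ← R2 + 134/569·R3.
R4 ← R4 + 3510/569·R3.
Rank is 3 with 4 unknowns, leaving d free.

infinitely many solutions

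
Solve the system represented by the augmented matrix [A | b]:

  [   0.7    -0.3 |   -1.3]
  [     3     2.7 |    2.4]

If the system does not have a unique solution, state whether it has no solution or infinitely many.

Row-reduce the augmented matrix:
R1 ← R1 / (7/10).
R2 ← R2 − 3·R1.
R2 ← R2 / (279/70).
R1 ← R1 + 3/7·R2.
Reading off the reduced rows gives x_1 = -1, x_2 = 2.

x_1 = -1, x_2 = 2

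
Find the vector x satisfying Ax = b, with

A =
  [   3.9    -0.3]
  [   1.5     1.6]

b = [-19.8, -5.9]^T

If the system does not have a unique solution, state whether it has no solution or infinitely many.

Row-reduce the augmented matrix:
R1 ← R1 / (39/10).
R2 ← R2 − 3/2·R1.
R2 ← R2 / (223/130).
R1 ← R1 + 1/13·R2.
Reading off the reduced rows gives x_1 = -5, x_2 = 1.

x_1 = -5, x_2 = 1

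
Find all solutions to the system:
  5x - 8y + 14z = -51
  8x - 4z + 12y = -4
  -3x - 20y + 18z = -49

no solution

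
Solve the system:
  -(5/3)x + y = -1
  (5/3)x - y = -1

no solution

Row-reduce:
R1 ← R1 / (-5/3).
R2 ← R2 − 5/3·R1.
Row 2 reduces to 0 = -2, a contradiction. The system is inconsistent.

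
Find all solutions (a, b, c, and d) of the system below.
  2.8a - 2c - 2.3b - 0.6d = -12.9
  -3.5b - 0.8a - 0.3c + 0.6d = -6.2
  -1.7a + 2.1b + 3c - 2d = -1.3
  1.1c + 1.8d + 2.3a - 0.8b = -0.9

Row-reduce the augmented matrix:
R1 ← R1 / (14/5).
R2 ← R2 + 4/5·R1.
R3 ← R3 + 17/10·R1.
R4 ← R4 − 23/10·R1.
R2 ← R2 / (-291/70).
R1 ← R1 + 23/28·R2.
R3 ← R3 − 197/280·R2.
R4 ← R4 − 61/56·R2.
R3 ← R3 / (19069/11640).
R1 ← R1 + 631/1164·R3.
R2 ← R2 − 61/291·R3.
R4 ← R4 − 29269/11640·R3.
R4 ← R4 / (564706/95345).
R1 ← R1 + 20162/19069·R4.
R2 ← R2 − 3626/19069·R4.
R3 ← R3 + 26676/19069·R4.
Reading off the reduced rows gives a = -2, b = 3, c = -1, d = 4.

a = -2, b = 3, c = -1, d = 4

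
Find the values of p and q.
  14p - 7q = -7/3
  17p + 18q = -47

p = -1, q = -5/3

Row-reduce the augmented matrix:
R1 ← R1 / (14).
R2 ← R2 − 17·R1.
R2 ← R2 / (53/2).
R1 ← R1 + 1/2·R2.
Reading off the reduced rows gives p = -1, q = -5/3.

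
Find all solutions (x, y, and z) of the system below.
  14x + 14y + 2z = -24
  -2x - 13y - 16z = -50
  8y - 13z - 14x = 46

Row-reduce the augmented matrix:
R1 ← R1 / (14).
R2 ← R2 + 2·R1.
R3 ← R3 + 14·R1.
R2 ← R2 / (-11).
R1 ← R1 − 1·R2.
R3 ← R3 − 22·R2.
R3 ← R3 / (-297/7).
R1 ← R1 + 9/7·R3.
R2 ← R2 − 10/7·R3.
Reading off the reduced rows gives x = -4, y = 2, z = 2.

x = -4, y = 2, z = 2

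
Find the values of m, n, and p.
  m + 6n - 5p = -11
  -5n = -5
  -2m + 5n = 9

Row-reduce the augmented matrix:
R3 ← R3 + 2·R1.
R2 ← R2 / (-5).
R1 ← R1 − 6·R2.
R3 ← R3 − 17·R2.
R3 ← R3 / (-10).
R1 ← R1 + 5·R3.
Reading off the reduced rows gives m = -2, n = 1, p = 3.

m = -2, n = 1, p = 3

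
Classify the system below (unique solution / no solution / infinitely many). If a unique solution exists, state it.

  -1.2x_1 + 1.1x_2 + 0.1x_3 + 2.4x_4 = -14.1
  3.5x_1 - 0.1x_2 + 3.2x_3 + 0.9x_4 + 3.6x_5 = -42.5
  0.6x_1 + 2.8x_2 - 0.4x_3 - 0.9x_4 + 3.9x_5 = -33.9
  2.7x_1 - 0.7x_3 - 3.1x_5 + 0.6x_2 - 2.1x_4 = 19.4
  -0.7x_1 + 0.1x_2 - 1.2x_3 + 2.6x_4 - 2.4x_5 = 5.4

Row-reduce the augmented matrix:
R1 ← R1 / (-6/5).
R2 ← R2 − 7/2·R1.
R3 ← R3 − 3/5·R1.
R4 ← R4 − 27/10·R1.
R5 ← R5 + 7/10·R1.
R2 ← R2 / (373/120).
R1 ← R1 + 11/12·R2.
R3 ← R3 − 67/20·R2.
R4 ← R4 − 123/40·R2.
R5 ← R5 + 13/24·R2.
R3 ← R3 / (-7671/1865).
R1 ← R1 − 353/373·R3.
R2 ← R2 − 419/373·R3.
R4 ← R4 + 7328/1865·R3.
R5 ← R5 + 1212/1865·R3.
R4 ← R4 / (8519/2557).
R1 ← R1 + 7979/5114·R4.
R2 ← R2 − 1525/5114·R4.
R3 ← R3 − 10213/5114·R4.
R5 ← R5 − 99071/25570·R4.
R5 ← R5 / (729387/121700).
R1 ← R1 + 351371/170380·R5.
R2 ← R2 − 60029/34076·R5.
R3 ← R3 − 97351/24340·R5.
R4 ← R4 + 170823/85190·R5.
Reading off the reduced rows gives x_1 = -3, x_2 = -5, x_3 = -2, x_4 = -5, x_5 = -6.

x_1 = -3, x_2 = -5, x_3 = -2, x_4 = -5, x_5 = -6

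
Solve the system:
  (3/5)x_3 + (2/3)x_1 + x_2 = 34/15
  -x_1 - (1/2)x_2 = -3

Row-reduce:
R1 ← R1 / (2/3).
R2 ← R2 + 1·R1.
R1 ← R1 − 3/2·R2.
Rank is 2 with 3 unknowns, leaving x_3 free.

infinitely many solutions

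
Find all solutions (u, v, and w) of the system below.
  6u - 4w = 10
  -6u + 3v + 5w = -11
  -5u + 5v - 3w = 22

Row-reduce the augmented matrix:
R1 ← R1 / (6).
R2 ← R2 + 6·R1.
R3 ← R3 + 5·R1.
R2 ← R2 / (3).
R3 ← R3 − 5·R2.
R3 ← R3 / (-8).
R1 ← R1 + 2/3·R3.
R2 ← R2 − 1/3·R3.
Reading off the reduced rows gives u = -1, v = 1, w = -4.

u = -1, v = 1, w = -4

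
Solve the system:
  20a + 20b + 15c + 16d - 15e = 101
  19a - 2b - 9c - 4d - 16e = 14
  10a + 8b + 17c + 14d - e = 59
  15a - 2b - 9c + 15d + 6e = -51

infinitely many solutions

Row-reduce:
R1 ← R1 / (20).
R2 ← R2 − 19·R1.
R3 ← R3 − 10·R1.
R4 ← R4 − 15·R1.
R2 ← R2 / (-21).
R1 ← R1 − 1·R2.
R3 ← R3 + 2·R2.
R4 ← R4 + 17·R2.
R3 ← R3 / (82/7).
R1 ← R1 + 5/14·R3.
R2 ← R2 − 31/28·R3.
R4 ← R4 + 10/7·R3.
R4 ← R4 / (3997/205).
R1 ← R1 − 51/410·R4.
R2 ← R2 − 143/820·R4.
R3 ← R3 − 137/205·R4.
Rank is 4 with 5 unknowns, leaving e free.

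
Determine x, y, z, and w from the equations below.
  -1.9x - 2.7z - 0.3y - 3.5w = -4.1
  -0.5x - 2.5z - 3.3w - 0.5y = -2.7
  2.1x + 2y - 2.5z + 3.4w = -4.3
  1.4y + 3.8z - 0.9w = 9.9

Row-reduce the augmented matrix:
R1 ← R1 / (-19/10).
R2 ← R2 + 1/2·R1.
R3 ← R3 − 21/10·R1.
R2 ← R2 / (-8/19).
R1 ← R1 − 3/19·R2.
R3 ← R3 − 317/190·R2.
R4 ← R4 − 7/5·R2.
R3 ← R3 / (-503/40).
R1 ← R1 − 3/4·R3.
R2 ← R2 − 17/4·R3.
R4 ← R4 + 43/20·R3.
R4 ← R4 / (-179023/25150).
R1 ← R1 − 181/503·R4.
R2 ← R2 − 5799/2515·R4.
R3 ← R3 − 1979/2515·R4.
Reading off the reduced rows gives x = 1, y = 1, z = 2, w = -1.

x = 1, y = 1, z = 2, w = -1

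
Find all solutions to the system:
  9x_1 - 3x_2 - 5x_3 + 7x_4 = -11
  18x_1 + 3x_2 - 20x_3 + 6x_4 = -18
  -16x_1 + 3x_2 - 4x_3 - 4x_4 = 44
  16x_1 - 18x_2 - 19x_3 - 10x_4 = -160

Row-reduce the augmented matrix:
R1 ← R1 / (9).
R2 ← R2 − 18·R1.
R3 ← R3 + 16·R1.
R4 ← R4 − 16·R1.
R2 ← R2 / (9).
R1 ← R1 + 1/3·R2.
R3 ← R3 + 7/3·R2.
R4 ← R4 + 38/3·R2.
R3 ← R3 / (-418/27).
R1 ← R1 + 25/27·R3.
R2 ← R2 + 10/9·R3.
R4 ← R4 + 653/27·R3.
R4 ← R4 / (-9124/209).
R1 ← R1 − 21/209·R4.
R2 ← R2 + 844/627·R4.
R3 ← R3 + 86/209·R4.
Reading off the reduced rows gives x_1 = -3, x_2 = 4, x_3 = 0, x_4 = 4.

x_1 = -3, x_2 = 4, x_3 = 0, x_4 = 4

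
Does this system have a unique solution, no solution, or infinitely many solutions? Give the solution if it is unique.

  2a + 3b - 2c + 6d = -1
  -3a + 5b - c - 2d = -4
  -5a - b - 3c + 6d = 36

infinitely many solutions

Row-reduce:
R1 ← R1 / (2).
R2 ← R2 + 3·R1.
R3 ← R3 + 5·R1.
R2 ← R2 / (19/2).
R1 ← R1 − 3/2·R2.
R3 ← R3 − 13/2·R2.
R3 ← R3 / (-100/19).
R1 ← R1 + 7/19·R3.
R2 ← R2 + 8/19·R3.
Rank is 3 with 4 unknowns, leaving d free.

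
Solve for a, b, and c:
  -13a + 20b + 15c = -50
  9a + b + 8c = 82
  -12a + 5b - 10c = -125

a = 5, b = -3, c = 5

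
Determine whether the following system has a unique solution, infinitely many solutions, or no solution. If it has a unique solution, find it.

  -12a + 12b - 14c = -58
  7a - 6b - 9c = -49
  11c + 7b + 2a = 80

Row-reduce the augmented matrix:
R1 ← R1 / (-12).
R2 ← R2 − 7·R1.
R3 ← R3 − 2·R1.
R1 ← R1 + 1·R2.
R3 ← R3 − 9·R2.
R3 ← R3 / (979/6).
R1 ← R1 + 16·R3.
R2 ← R2 + 103/6·R3.
Reading off the reduced rows gives a = 2, b = 3, c = 5.

a = 2, b = 3, c = 5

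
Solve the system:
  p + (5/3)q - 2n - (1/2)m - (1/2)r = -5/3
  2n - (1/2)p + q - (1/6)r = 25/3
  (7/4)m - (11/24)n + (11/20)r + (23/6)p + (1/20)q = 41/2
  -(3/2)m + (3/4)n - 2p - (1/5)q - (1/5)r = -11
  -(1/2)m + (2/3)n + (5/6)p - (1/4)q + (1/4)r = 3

no solution

Row-reduce:
R1 ← R1 / (-1/2).
R3 ← R3 − 7/4·R1.
R4 ← R4 + 3/2·R1.
R5 ← R5 + 1/2·R1.
R2 ← R2 / (2).
R1 ← R1 − 4·R2.
R3 ← R3 + 179/24·R2.
R4 ← R4 − 27/4·R2.
R5 ← R5 − 8/3·R2.
R3 ← R3 / (175/32).
R1 ← R1 + 1·R3.
R2 ← R2 + 1/4·R3.
R4 ← R4 + 53/16·R3.
R5 ← R5 − 1/2·R3.
R4 ← R4 / (-4817/1750).
R1 ← R1 + 9386/2625·R4.
R2 ← R2 − 822/875·R4.
R3 ← R3 − 1538/875·R4.
R5 ← R5 + 14451/3500·R4.
Row 5 reduces to 0 = -1, a contradiction. The system is inconsistent.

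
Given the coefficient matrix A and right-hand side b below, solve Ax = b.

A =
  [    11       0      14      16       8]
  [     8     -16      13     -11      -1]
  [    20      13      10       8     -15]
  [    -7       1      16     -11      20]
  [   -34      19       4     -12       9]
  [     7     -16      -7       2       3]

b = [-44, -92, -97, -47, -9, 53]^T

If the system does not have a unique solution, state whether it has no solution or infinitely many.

x_1 = 0, x_2 = 0, x_3 = -6, x_4 = 1, x_5 = 3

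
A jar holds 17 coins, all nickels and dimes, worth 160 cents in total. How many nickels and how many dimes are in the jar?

nickels: 2, dimes: 15

Let n = nickels, d = dimes.
  n + d = 17
  5n + 10d = 160
Row-reduce the augmented matrix:
R2 ← R2 − 5·R1.
R2 ← R2 / (5).
R1 ← R1 − 1·R2.
Reading off the reduced rows gives n = 2, d = 15.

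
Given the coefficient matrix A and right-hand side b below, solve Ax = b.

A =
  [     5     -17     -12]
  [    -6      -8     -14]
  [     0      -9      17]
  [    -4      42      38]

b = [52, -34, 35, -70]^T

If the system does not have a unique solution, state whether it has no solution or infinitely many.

x_1 = 6, x_2 = -2, x_3 = 1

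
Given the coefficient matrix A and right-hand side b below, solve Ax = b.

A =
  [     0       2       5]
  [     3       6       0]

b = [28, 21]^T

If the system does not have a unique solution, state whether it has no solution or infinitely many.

infinitely many solutions

Row-reduce:
Swap R1 and R2.
R1 ← R1 / (3).
R2 ← R2 / (2).
R1 ← R1 − 2·R2.
Rank is 2 with 3 unknowns, leaving x_3 free.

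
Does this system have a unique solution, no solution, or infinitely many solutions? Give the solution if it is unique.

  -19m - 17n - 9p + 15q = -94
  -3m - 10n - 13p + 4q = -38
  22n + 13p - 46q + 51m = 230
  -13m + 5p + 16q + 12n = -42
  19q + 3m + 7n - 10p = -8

Row-reduce the augmented matrix:
R1 ← R1 / (-19).
R2 ← R2 + 3·R1.
R3 ← R3 − 51·R1.
R4 ← R4 + 13·R1.
R5 ← R5 − 3·R1.
R2 ← R2 / (-139/19).
R1 ← R1 − 17/19·R2.
R3 ← R3 + 449/19·R2.
R4 ← R4 − 449/19·R2.
R5 ← R5 − 82/19·R2.
R3 ← R3 / (3648/139).
R1 ← R1 + 131/139·R3.
R2 ← R2 − 220/139·R3.
R4 ← R4 + 3648/139·R3.
R5 ← R5 + 2537/139·R3.
Swap R4 and R5.
R4 ← R4 / (8923/608).
R1 ← R1 + 599/608·R4.
R2 ← R2 − 67/152·R4.
R3 ← R3 + 255/608·R4.
R5 reduces to 0 = 0, so the extra equation is consistent.
Reading off the reduced rows gives m = 4, n = 0, p = 2, q = 0.

m = 4, n = 0, p = 2, q = 0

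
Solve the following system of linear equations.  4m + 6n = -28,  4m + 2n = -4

Row-reduce the augmented matrix:
R1 ← R1 / (4).
R2 ← R2 − 4·R1.
R2 ← R2 / (-4).
R1 ← R1 − 3/2·R2.
Reading off the reduced rows gives m = 2, n = -6.

m = 2, n = -6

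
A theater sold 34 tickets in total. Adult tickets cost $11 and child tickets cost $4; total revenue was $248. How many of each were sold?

Let a = adult tickets, c = child tickets.
  c + a = 34
  11a + 4c = 248
From equation 1: a = 34 − c.
Substitute into equation 2 and solve: c = 18.
Then a = 16.

adult tickets: 16, child tickets: 18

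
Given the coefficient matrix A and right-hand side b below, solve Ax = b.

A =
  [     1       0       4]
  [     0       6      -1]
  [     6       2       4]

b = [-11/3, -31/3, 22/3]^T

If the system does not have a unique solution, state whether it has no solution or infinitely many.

Row-reduce the augmented matrix:
R3 ← R3 − 6·R1.
R2 ← R2 / (6).
R3 ← R3 − 2·R2.
R3 ← R3 / (-59/3).
R1 ← R1 − 4·R3.
R2 ← R2 + 1/6·R3.
Reading off the reduced rows gives x_1 = 3, x_2 = -2, x_3 = -5/3.

x_1 = 3, x_2 = -2, x_3 = -5/3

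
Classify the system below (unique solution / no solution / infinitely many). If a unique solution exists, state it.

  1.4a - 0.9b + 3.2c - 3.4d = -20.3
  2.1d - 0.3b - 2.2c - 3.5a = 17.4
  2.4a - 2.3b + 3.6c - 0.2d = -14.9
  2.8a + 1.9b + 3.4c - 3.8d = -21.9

a = -2, b = 1, c = -2, d = 3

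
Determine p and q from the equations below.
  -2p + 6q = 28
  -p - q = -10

From equation 2: p = 10 − q.
Substitute into equation 1 and solve: q = 6.
Then p = 4.

p = 4, q = 6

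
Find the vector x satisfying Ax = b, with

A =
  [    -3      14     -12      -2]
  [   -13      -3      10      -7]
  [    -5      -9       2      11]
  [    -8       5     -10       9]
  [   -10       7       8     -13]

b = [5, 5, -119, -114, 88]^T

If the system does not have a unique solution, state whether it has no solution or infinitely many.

Row-reduce the augmented matrix:
R1 ← R1 / (-3).
R2 ← R2 + 13·R1.
R3 ← R3 + 5·R1.
R4 ← R4 + 8·R1.
R5 ← R5 + 10·R1.
R2 ← R2 / (-191/3).
R1 ← R1 + 14/3·R2.
R3 ← R3 + 97/3·R2.
R4 ← R4 + 97/3·R2.
R5 ← R5 + 119/3·R2.
R3 ← R3 / (-1812/191).
R1 ← R1 + 104/191·R3.
R2 ← R2 + 186/191·R3.
R4 ← R4 + 1812/191·R3.
R5 ← R5 − 1790/191·R3.
Swap R4 and R5.
R4 ← R4 / (2696/453).
R1 ← R1 + 104/453·R4.
R2 ← R2 + 213/151·R4.
R3 ← R3 + 644/453·R4.
R5 reduces to 0 = 0, so the extra equation is consistent.
Reading off the reduced rows gives x_1 = 5, x_2 = 4, x_3 = 4, x_4 = -6.

x_1 = 5, x_2 = 4, x_3 = 4, x_4 = -6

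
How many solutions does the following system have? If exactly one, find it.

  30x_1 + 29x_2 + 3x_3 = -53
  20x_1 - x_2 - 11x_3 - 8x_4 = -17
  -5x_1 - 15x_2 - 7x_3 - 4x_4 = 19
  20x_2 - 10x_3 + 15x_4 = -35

no solution

Row-reduce:
R1 ← R1 / (30).
R2 ← R2 − 20·R1.
R3 ← R3 + 5·R1.
R2 ← R2 / (-61/3).
R1 ← R1 − 29/30·R2.
R3 ← R3 + 61/6·R2.
R4 ← R4 − 20·R2.
Swap R3 and R4.
R3 ← R3 / (-1390/61).
R1 ← R1 + 158/305·R3.
R2 ← R2 − 39/61·R3.
Row 4 reduces to 0 = 1, a contradiction. The system is inconsistent.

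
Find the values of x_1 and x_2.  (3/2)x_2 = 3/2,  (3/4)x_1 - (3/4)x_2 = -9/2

x_1 = -5, x_2 = 1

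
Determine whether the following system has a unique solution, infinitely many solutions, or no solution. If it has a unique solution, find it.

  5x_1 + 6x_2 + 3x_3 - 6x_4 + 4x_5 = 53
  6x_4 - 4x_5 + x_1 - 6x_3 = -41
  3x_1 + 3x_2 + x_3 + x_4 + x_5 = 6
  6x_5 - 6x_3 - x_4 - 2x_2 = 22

Row-reduce:
R1 ← R1 / (5).
R2 ← R2 − 1·R1.
R3 ← R3 − 3·R1.
R2 ← R2 / (-6/5).
R1 ← R1 − 6/5·R2.
R3 ← R3 + 3/5·R2.
R4 ← R4 + 2·R2.
R3 ← R3 / (5/2).
R1 ← R1 + 6·R3.
R2 ← R2 − 11/2·R3.
R4 ← R4 − 5·R3.
R4 ← R4 / (-15).
R1 ← R1 − 42/5·R4.
R2 ← R2 + 41/5·R4.
R3 ← R3 − 2/5·R4.
Rank is 4 with 5 unknowns, leaving x_5 free.

infinitely many solutions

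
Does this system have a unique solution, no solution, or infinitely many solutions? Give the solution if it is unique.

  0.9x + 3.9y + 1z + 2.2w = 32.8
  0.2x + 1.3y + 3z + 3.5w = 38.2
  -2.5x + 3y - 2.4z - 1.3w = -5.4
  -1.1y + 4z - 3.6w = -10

x = 0, y = 4, z = 4, w = 6

Row-reduce the augmented matrix:
R1 ← R1 / (9/10).
R2 ← R2 − 1/5·R1.
R3 ← R3 + 5/2·R1.
R2 ← R2 / (13/30).
R1 ← R1 − 13/3·R2.
R3 ← R3 − 83/6·R2.
R4 ← R4 + 11/10·R2.
R3 ← R3 / (-17218/195).
R1 ← R1 + 80/3·R3.
R2 ← R2 − 250/39·R3.
R4 ← R4 − 431/39·R3.
R4 ← R4 / (-635783/86090).
R1 ← R1 + 769/8609·R4.
R2 ← R2 − 2751/8609·R4.
R3 ← R3 − 8903/8609·R4.
Reading off the reduced rows gives x = 0, y = 4, z = 4, w = 6.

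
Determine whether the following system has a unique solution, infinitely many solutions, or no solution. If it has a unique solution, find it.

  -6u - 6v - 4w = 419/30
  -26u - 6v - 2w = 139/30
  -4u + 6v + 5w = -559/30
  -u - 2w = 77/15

u = 1/5, v = -3/4, w = -8/3

Row-reduce the augmented matrix:
R1 ← R1 / (-6).
R2 ← R2 + 26·R1.
R3 ← R3 + 4·R1.
R4 ← R4 + 1·R1.
R2 ← R2 / (20).
R1 ← R1 − 1·R2.
R3 ← R3 − 10·R2.
R4 ← R4 − 1·R2.
Swap R3 and R4.
R3 ← R3 / (-21/10).
R1 ← R1 + 1/10·R3.
R2 ← R2 − 23/30·R3.
R4 reduces to 0 = 0, so the extra equation is consistent.
Reading off the reduced rows gives u = 1/5, v = -3/4, w = -8/3.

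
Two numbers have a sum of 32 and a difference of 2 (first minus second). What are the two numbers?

first number: 17, second number: 15

Let x = first number, y = second number.
  x + y = 32
  x - y = 2
Row-reduce the augmented matrix:
R2 ← R2 − 1·R1.
R2 ← R2 / (-2).
R1 ← R1 − 1·R2.
Reading off the reduced rows gives x = 17, y = 15.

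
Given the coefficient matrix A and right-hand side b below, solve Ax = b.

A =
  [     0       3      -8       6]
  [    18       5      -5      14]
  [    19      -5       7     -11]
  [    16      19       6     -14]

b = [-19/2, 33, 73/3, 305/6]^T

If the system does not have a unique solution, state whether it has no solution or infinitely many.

Row-reduce the augmented matrix:
Swap R1 and R2.
R1 ← R1 / (18).
R3 ← R3 − 19·R1.
R4 ← R4 − 16·R1.
R2 ← R2 / (3).
R1 ← R1 − 5/18·R2.
R3 ← R3 + 185/18·R2.
R4 ← R4 − 131/9·R2.
R3 ← R3 / (-817/54).
R1 ← R1 − 25/54·R3.
R2 ← R2 + 8/3·R3.
R4 ← R4 − 1330/27·R3.
R4 ← R4 / (-3120/43).
R1 ← R1 − 51/817·R4.
R2 ← R2 − 2386/817·R4.
R3 ← R3 − 282/817·R4.
Reading off the reduced rows gives x_1 = 4/3, x_2 = 3/2, x_3 = 5/2, x_4 = 1.

x_1 = 4/3, x_2 = 3/2, x_3 = 5/2, x_4 = 1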